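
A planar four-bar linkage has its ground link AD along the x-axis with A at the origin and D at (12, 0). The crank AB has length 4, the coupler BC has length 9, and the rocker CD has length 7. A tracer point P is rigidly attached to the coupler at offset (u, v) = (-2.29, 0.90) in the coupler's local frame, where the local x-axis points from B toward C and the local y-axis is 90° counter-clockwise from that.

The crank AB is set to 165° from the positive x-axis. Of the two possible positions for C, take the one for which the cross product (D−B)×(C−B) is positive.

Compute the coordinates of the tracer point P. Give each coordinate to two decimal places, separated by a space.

-6.18 1.86

A=(0,0), D=(12.00,0)
B = A + 4.00·(cos165°, sin165°) = (-3.8637, 1.0353)
|BD| = 15.8974
circle(B,9.00) ∩ circle(D,7.00): a=8.9552, h=0.8971
  candidates: C₊=(5.1309,1.3473) cross=14.262; C₋=(5.0140,-0.4431) cross=-14.262
  mode + wants cross > 0 → take C=(5.1309,1.3473) (cross=14.262)
ex = (C−B)/|BC| = (0.9994,0.0347); ey = (-0.0347,0.9994)
P = B + -2.29·ex + 0.90·ey = (-6.1835,1.8553)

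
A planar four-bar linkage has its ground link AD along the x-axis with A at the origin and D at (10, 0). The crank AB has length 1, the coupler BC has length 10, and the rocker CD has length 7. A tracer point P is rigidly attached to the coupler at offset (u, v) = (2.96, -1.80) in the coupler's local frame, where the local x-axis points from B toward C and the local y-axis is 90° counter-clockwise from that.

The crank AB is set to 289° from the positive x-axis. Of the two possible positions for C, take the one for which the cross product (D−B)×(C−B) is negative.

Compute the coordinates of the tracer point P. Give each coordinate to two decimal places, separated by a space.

A=(0,0), D=(10.00,0)
B = A + 1.00·(cos289°, sin289°) = (0.3256, -0.9455)
|BD| = 9.7205
circle(B,10.00) ∩ circle(D,7.00): a=7.4836, h=6.6330
  candidates: C₊=(7.1285,6.3839) cross=64.476; C₋=(8.4188,-6.8191) cross=-64.476
  mode - wants cross < 0 → take C=(8.4188,-6.8191) (cross=-64.476)
ex = (C−B)/|BC| = (0.8093,-0.5874); ey = (0.5874,0.8093)
P = B + 2.96·ex + -1.80·ey = (1.6639,-4.1409)

1.66 -4.14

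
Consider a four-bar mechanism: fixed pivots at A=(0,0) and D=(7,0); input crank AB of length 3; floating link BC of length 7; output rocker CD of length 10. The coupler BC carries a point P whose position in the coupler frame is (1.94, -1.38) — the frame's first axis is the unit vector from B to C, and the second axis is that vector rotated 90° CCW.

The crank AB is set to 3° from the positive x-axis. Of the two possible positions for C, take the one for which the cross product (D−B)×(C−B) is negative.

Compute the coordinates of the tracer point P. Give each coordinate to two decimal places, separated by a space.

0.68 -0.41

A=(0,0), D=(7.00,0)
B = A + 3.00·(cos3°, sin3°) = (2.9959, 0.1570)
|BD| = 4.0072
circle(B,7.00) ∩ circle(D,10.00): a=-4.3600, h=5.4764
  candidates: C₊=(-1.1462,5.8000) cross=21.945; C₋=(-1.5753,-5.1443) cross=-21.945
  mode - wants cross < 0 → take C=(-1.5753,-5.1443) (cross=-21.945)
ex = (C−B)/|BC| = (-0.6530,-0.7573); ey = (0.7573,-0.6530)
P = B + 1.94·ex + -1.38·ey = (0.6839,-0.4110)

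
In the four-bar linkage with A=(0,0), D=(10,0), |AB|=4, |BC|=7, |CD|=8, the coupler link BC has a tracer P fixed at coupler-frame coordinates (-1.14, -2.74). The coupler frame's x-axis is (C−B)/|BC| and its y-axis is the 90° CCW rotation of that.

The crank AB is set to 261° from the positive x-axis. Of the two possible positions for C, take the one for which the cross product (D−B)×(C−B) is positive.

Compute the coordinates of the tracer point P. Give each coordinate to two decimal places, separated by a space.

1.37 -6.15

A=(0,0), D=(10.00,0)
B = A + 4.00·(cos261°, sin261°) = (-0.6257, -3.9508)
|BD| = 11.3364
circle(B,7.00) ∩ circle(D,8.00): a=5.0066, h=4.8922
  candidates: C₊=(2.3621,2.3796) cross=55.460; C₋=(5.7720,-6.7914) cross=-55.460
  mode + wants cross > 0 → take C=(2.3621,2.3796) (cross=55.460)
ex = (C−B)/|BC| = (0.4268,0.9043); ey = (-0.9043,0.4268)
P = B + -1.14·ex + -2.74·ey = (1.3655,-6.1512)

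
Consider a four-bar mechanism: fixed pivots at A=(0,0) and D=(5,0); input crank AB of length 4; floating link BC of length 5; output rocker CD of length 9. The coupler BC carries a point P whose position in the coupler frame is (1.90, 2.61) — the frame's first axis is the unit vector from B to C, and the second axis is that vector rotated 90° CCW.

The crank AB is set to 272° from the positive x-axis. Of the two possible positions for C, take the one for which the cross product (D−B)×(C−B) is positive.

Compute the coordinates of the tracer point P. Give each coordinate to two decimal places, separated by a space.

A=(0,0), D=(5.00,0)
B = A + 4.00·(cos272°, sin272°) = (0.1396, -3.9976)
|BD| = 6.2932
circle(B,5.00) ∩ circle(D,9.00): a=-1.3027, h=4.8273
  candidates: C₊=(-3.9329,-1.0968) cross=30.379; C₋=(2.1999,-8.5533) cross=-30.379
  mode + wants cross > 0 → take C=(-3.9329,-1.0968) (cross=30.379)
ex = (C−B)/|BC| = (-0.8145,0.5802); ey = (-0.5802,-0.8145)
P = B + 1.90·ex + 2.61·ey = (-2.9222,-5.0211)

-2.92 -5.02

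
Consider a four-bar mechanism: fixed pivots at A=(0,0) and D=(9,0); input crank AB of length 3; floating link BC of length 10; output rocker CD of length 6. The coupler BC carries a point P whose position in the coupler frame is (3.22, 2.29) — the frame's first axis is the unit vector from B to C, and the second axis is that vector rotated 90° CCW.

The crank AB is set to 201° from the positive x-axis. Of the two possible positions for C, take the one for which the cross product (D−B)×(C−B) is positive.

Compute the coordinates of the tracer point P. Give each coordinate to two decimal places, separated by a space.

-1.52 2.66

A=(0,0), D=(9.00,0)
B = A + 3.00·(cos201°, sin201°) = (-2.8007, -1.0751)
|BD| = 11.8496
circle(B,10.00) ∩ circle(D,6.00): a=8.6253, h=5.0600
  candidates: C₊=(5.3299,4.7466) cross=59.959; C₋=(6.2481,-5.3317) cross=-59.959
  mode + wants cross > 0 → take C=(5.3299,4.7466) (cross=59.959)
ex = (C−B)/|BC| = (0.8131,0.5822); ey = (-0.5822,0.8131)
P = B + 3.22·ex + 2.29·ey = (-1.5158,2.6614)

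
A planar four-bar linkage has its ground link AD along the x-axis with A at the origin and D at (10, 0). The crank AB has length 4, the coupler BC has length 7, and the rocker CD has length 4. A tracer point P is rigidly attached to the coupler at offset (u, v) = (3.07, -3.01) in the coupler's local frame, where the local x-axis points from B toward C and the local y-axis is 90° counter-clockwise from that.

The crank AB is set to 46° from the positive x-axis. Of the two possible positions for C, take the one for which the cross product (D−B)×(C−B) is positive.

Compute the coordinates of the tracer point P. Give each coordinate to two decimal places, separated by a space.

6.29 0.39

A=(0,0), D=(10.00,0)
B = A + 4.00·(cos46°, sin46°) = (2.7786, 2.8774)
|BD| = 7.7735
circle(B,7.00) ∩ circle(D,4.00): a=6.0093, h=3.5900
  candidates: C₊=(9.6900,3.9880) cross=27.906; C₋=(7.0323,-2.6820) cross=-27.906
  mode + wants cross > 0 → take C=(9.6900,3.9880) (cross=27.906)
ex = (C−B)/|BC| = (0.9873,0.1587); ey = (-0.1587,0.9873)
P = B + 3.07·ex + -3.01·ey = (6.2873,0.3926)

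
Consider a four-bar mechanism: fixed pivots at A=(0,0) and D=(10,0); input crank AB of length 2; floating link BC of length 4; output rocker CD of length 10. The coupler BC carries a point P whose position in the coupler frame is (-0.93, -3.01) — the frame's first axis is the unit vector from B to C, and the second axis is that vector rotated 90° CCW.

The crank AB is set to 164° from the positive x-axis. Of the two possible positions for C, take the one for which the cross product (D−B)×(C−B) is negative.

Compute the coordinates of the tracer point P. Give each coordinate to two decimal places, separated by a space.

A=(0,0), D=(10.00,0)
B = A + 2.00·(cos164°, sin164°) = (-1.9225, 0.5513)
|BD| = 11.9353
circle(B,4.00) ∩ circle(D,10.00): a=2.4486, h=3.1629
  candidates: C₊=(0.6696,3.5977) cross=37.750; C₋=(0.3774,-2.7214) cross=-37.750
  mode - wants cross < 0 → take C=(0.3774,-2.7214) (cross=-37.750)
ex = (C−B)/|BC| = (0.5750,-0.8182); ey = (0.8182,0.5750)
P = B + -0.93·ex + -3.01·ey = (-4.9199,-0.4185)

-4.92 -0.42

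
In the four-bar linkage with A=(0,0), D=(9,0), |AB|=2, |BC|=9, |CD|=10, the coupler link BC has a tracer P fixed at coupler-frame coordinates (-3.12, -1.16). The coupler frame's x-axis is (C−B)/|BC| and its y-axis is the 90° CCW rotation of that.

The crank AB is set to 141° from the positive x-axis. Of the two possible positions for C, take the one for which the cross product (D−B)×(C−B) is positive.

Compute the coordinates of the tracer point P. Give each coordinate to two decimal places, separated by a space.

A=(0,0), D=(9.00,0)
B = A + 2.00·(cos141°, sin141°) = (-1.5543, 1.2586)
|BD| = 10.6291
circle(B,9.00) ∩ circle(D,10.00): a=4.4208, h=7.8394
  candidates: C₊=(3.7637,8.5194) cross=83.326; C₋=(1.9071,-7.0491) cross=-83.326
  mode + wants cross > 0 → take C=(3.7637,8.5194) (cross=83.326)
ex = (C−B)/|BC| = (0.5909,0.8068); ey = (-0.8068,0.5909)
P = B + -3.12·ex + -1.16·ey = (-2.4620,-1.9439)

-2.46 -1.94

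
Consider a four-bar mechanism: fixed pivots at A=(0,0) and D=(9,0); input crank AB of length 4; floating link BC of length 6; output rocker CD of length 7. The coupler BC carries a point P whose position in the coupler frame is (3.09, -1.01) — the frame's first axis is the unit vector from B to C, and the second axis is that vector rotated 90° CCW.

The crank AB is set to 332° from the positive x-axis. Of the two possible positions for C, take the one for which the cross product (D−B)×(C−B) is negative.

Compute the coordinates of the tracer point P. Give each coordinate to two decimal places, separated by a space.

4.54 -4.97

A=(0,0), D=(9.00,0)
B = A + 4.00·(cos332°, sin332°) = (3.5318, -1.8779)
|BD| = 5.7817
circle(B,6.00) ∩ circle(D,7.00): a=1.7666, h=5.7340
  candidates: C₊=(3.3402,4.1191) cross=33.152; C₋=(7.0650,-6.7272) cross=-33.152
  mode - wants cross < 0 → take C=(7.0650,-6.7272) (cross=-33.152)
ex = (C−B)/|BC| = (0.5889,-0.8082); ey = (0.8082,0.5889)
P = B + 3.09·ex + -1.01·ey = (4.5351,-4.9701)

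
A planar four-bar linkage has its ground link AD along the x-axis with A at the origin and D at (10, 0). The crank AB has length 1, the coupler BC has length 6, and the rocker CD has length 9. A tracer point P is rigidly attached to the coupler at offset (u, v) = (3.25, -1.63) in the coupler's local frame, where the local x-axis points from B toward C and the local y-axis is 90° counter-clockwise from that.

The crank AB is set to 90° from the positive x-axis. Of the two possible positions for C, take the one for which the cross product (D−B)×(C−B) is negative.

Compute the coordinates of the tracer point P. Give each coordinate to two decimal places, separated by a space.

-0.30 -2.62

A=(0,0), D=(10.00,0)
B = A + 1.00·(cos90°, sin90°) = (0.0000, 1.0000)
|BD| = 10.0499
circle(B,6.00) ∩ circle(D,9.00): a=2.7861, h=5.3139
  candidates: C₊=(3.3010,6.0103) cross=53.404; C₋=(2.2435,-4.5648) cross=-53.404
  mode - wants cross < 0 → take C=(2.2435,-4.5648) (cross=-53.404)
ex = (C−B)/|BC| = (0.3739,-0.9275); ey = (0.9275,0.3739)
P = B + 3.25·ex + -1.63·ey = (-0.2965,-2.6237)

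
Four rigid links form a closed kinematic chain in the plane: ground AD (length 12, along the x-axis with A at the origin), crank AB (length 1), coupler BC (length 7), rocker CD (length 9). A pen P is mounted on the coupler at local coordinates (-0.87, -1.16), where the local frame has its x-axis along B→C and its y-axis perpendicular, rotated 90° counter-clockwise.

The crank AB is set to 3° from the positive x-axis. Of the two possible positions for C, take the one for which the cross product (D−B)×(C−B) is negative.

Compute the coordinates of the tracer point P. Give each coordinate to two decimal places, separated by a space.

-0.45 0.10

A=(0,0), D=(12.00,0)
B = A + 1.00·(cos3°, sin3°) = (0.9986, 0.0523)
|BD| = 11.0015
circle(B,7.00) ∩ circle(D,9.00): a=4.0464, h=5.7120
  candidates: C₊=(5.0722,5.7450) cross=62.840; C₋=(5.0178,-5.6788) cross=-62.840
  mode - wants cross < 0 → take C=(5.0178,-5.6788) (cross=-62.840)
ex = (C−B)/|BC| = (0.5742,-0.8187); ey = (0.8187,0.5742)
P = B + -0.87·ex + -1.16·ey = (-0.4506,0.0986)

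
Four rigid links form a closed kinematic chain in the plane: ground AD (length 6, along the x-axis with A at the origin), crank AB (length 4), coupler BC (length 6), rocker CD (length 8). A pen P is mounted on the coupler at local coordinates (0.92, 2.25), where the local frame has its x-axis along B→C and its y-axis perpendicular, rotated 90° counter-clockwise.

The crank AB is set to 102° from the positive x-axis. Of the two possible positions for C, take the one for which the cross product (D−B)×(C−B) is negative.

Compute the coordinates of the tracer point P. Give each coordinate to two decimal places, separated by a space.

A=(0,0), D=(6.00,0)
B = A + 4.00·(cos102°, sin102°) = (-0.8316, 3.9126)
|BD| = 7.8727
circle(B,6.00) ∩ circle(D,8.00): a=2.1581, h=5.5985
  candidates: C₊=(3.8234,7.6982) cross=44.075; C₋=(-1.7413,-2.0181) cross=-44.075
  mode - wants cross < 0 → take C=(-1.7413,-2.0181) (cross=-44.075)
ex = (C−B)/|BC| = (-0.1516,-0.9884); ey = (0.9884,-0.1516)
P = B + 0.92·ex + 2.25·ey = (1.2529,2.6621)

1.25 2.66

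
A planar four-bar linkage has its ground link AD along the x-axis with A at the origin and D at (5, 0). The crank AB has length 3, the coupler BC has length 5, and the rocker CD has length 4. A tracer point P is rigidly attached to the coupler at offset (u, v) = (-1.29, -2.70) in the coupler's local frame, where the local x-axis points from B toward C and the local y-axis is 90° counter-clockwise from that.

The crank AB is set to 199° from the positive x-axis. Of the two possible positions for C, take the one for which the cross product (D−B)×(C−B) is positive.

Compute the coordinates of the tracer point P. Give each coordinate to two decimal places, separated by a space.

-2.48 -3.95

A=(0,0), D=(5.00,0)
B = A + 3.00·(cos199°, sin199°) = (-2.8366, -0.9767)
|BD| = 7.8972
circle(B,5.00) ∩ circle(D,4.00): a=4.5184, h=2.1410
  candidates: C₊=(1.3824,1.7067) cross=16.908; C₋=(1.9120,-2.5424) cross=-16.908
  mode + wants cross > 0 → take C=(1.3824,1.7067) (cross=16.908)
ex = (C−B)/|BC| = (0.8438,0.5367); ey = (-0.5367,0.8438)
P = B + -1.29·ex + -2.70·ey = (-2.4760,-3.9472)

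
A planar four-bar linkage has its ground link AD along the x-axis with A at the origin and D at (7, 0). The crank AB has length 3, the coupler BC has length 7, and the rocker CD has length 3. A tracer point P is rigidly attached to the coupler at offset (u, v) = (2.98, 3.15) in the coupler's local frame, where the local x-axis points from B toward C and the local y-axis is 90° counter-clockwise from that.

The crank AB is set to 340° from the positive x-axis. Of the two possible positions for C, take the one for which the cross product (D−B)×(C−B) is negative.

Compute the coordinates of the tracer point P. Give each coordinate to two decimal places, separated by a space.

A=(0,0), D=(7.00,0)
B = A + 3.00·(cos340°, sin340°) = (2.8191, -1.0261)
|BD| = 4.3050
circle(B,7.00) ∩ circle(D,3.00): a=6.7983, h=1.6684
  candidates: C₊=(9.0238,2.2146) cross=7.182; C₋=(9.8191,-1.0261) cross=-7.182
  mode - wants cross < 0 → take C=(9.8191,-1.0261) (cross=-7.182)
ex = (C−B)/|BC| = (1.0000,0.0000); ey = (-0.0000,1.0000)
P = B + 2.98·ex + 3.15·ey = (5.7991,2.1239)

5.80 2.12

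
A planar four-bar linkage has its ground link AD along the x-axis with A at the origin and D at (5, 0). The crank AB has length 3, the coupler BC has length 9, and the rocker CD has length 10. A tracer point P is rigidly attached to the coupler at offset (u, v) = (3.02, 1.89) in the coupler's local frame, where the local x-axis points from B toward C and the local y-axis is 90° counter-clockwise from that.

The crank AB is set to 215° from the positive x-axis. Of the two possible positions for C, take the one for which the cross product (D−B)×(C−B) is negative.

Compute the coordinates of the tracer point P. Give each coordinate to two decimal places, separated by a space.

A=(0,0), D=(5.00,0)
B = A + 3.00·(cos215°, sin215°) = (-2.4575, -1.7207)
|BD| = 7.6534
circle(B,9.00) ∩ circle(D,10.00): a=2.5854, h=8.6206
  candidates: C₊=(-1.8764,7.2605) cross=65.977; C₋=(2.0000,-9.5394) cross=-65.977
  mode - wants cross < 0 → take C=(2.0000,-9.5394) (cross=-65.977)
ex = (C−B)/|BC| = (0.4953,-0.8687); ey = (0.8687,0.4953)
P = B + 3.02·ex + 1.89·ey = (0.6802,-3.4083)

0.68 -3.41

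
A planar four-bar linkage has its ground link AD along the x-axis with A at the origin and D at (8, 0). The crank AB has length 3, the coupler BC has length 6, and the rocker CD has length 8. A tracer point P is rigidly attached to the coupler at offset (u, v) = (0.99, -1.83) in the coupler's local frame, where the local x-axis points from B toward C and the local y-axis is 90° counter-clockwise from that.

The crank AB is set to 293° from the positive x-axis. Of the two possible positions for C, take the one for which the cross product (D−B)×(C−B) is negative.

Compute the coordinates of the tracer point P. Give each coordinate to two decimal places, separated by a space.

0.38 -4.69

A=(0,0), D=(8.00,0)
B = A + 3.00·(cos293°, sin293°) = (1.1722, -2.7615)
|BD| = 7.3651
circle(B,6.00) ∩ circle(D,8.00): a=1.7817, h=5.7294
  candidates: C₊=(0.6757,3.2179) cross=42.197; C₋=(4.9721,-7.4049) cross=-42.197
  mode - wants cross < 0 → take C=(4.9721,-7.4049) (cross=-42.197)
ex = (C−B)/|BC| = (0.6333,-0.7739); ey = (0.7739,0.6333)
P = B + 0.99·ex + -1.83·ey = (0.3830,-4.6866)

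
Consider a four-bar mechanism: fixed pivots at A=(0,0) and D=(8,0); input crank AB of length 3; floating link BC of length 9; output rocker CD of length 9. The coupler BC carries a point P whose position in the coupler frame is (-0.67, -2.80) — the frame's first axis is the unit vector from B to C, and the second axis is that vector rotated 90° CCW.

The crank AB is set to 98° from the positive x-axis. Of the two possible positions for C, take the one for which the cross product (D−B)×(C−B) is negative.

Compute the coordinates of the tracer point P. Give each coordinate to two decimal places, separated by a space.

-3.29 3.13

A=(0,0), D=(8.00,0)
B = A + 3.00·(cos98°, sin98°) = (-0.4175, 2.9708)
|BD| = 8.9264
circle(B,9.00) ∩ circle(D,9.00): a=4.4632, h=7.8154
  candidates: C₊=(6.3923,8.8552) cross=69.763; C₋=(1.1902,-5.8844) cross=-69.763
  mode - wants cross < 0 → take C=(1.1902,-5.8844) (cross=-69.763)
ex = (C−B)/|BC| = (0.1786,-0.9839); ey = (0.9839,0.1786)
P = B + -0.67·ex + -2.80·ey = (-3.2922,3.1298)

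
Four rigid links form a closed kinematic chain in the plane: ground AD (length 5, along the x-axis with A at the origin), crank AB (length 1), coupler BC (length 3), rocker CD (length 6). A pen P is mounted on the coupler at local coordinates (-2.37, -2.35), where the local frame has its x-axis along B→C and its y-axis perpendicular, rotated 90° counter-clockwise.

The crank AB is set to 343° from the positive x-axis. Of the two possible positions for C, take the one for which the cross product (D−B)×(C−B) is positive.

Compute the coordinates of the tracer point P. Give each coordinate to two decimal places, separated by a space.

4.17 -1.18

A=(0,0), D=(5.00,0)
B = A + 1.00·(cos343°, sin343°) = (0.9563, -0.2924)
|BD| = 4.0543
circle(B,3.00) ∩ circle(D,6.00): a=-1.3027, h=2.7024
  candidates: C₊=(-0.5379,2.3090) cross=10.956; C₋=(-0.1481,-3.0817) cross=-10.956
  mode + wants cross > 0 → take C=(-0.5379,2.3090) (cross=10.956)
ex = (C−B)/|BC| = (-0.4981,0.8671); ey = (-0.8671,-0.4981)
P = B + -2.37·ex + -2.35·ey = (4.1745,-1.1770)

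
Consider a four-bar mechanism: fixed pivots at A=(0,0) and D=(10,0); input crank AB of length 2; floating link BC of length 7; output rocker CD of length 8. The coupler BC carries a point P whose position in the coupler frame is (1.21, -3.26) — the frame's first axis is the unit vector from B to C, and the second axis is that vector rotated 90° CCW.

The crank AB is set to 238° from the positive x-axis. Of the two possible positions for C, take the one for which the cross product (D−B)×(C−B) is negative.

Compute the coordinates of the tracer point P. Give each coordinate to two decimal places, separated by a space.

-2.03 -5.04

A=(0,0), D=(10.00,0)
B = A + 2.00·(cos238°, sin238°) = (-1.0598, -1.6961)
|BD| = 11.1891
circle(B,7.00) ∩ circle(D,8.00): a=4.9243, h=4.9751
  candidates: C₊=(3.0534,3.9679) cross=55.667; C₋=(4.5617,-5.8673) cross=-55.667
  mode - wants cross < 0 → take C=(4.5617,-5.8673) (cross=-55.667)
ex = (C−B)/|BC| = (0.8031,-0.5959); ey = (0.5959,0.8031)
P = B + 1.21·ex + -3.26·ey = (-2.0307,-5.0351)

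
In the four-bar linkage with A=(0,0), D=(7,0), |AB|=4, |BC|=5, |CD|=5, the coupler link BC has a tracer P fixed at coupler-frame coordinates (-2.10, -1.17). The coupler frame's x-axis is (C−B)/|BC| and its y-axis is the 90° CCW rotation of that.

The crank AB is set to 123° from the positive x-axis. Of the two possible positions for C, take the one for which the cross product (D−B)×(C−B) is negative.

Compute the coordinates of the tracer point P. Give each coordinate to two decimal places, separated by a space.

A=(0,0), D=(7.00,0)
B = A + 4.00·(cos123°, sin123°) = (-2.1786, 3.3547)
|BD| = 9.7724
circle(B,5.00) ∩ circle(D,5.00): a=4.8862, h=1.0607
  candidates: C₊=(2.7748,2.6736) cross=10.365; C₋=(2.0466,0.6811) cross=-10.365
  mode - wants cross < 0 → take C=(2.0466,0.6811) (cross=-10.365)
ex = (C−B)/|BC| = (0.8450,-0.5347); ey = (0.5347,0.8450)
P = B + -2.10·ex + -1.17·ey = (-4.5787,3.4889)

-4.58 3.49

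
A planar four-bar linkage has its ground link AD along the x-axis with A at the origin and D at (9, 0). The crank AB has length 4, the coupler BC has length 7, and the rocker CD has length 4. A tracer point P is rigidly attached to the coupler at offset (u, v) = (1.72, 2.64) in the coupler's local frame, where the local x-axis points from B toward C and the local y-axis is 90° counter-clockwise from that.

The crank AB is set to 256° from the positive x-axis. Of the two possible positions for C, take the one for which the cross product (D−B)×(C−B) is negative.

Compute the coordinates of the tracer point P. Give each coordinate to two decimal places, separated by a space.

0.21 -0.96

A=(0,0), D=(9.00,0)
B = A + 4.00·(cos256°, sin256°) = (-0.9677, -3.8812)
|BD| = 10.6967
circle(B,7.00) ∩ circle(D,4.00): a=6.8909, h=1.2313
  candidates: C₊=(5.0068,-0.2336) cross=13.170; C₋=(5.9003,-2.5282) cross=-13.170
  mode - wants cross < 0 → take C=(5.9003,-2.5282) (cross=-13.170)
ex = (C−B)/|BC| = (0.9811,0.1933); ey = (-0.1933,0.9811)
P = B + 1.72·ex + 2.64·ey = (0.2096,-0.9585)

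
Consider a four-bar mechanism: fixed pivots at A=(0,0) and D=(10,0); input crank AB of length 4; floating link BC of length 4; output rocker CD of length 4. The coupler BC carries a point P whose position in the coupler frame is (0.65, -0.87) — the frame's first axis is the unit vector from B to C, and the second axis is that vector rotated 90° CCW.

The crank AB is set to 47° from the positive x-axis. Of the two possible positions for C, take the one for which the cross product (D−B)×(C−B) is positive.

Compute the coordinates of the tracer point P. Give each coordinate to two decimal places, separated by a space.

3.21 1.95

A=(0,0), D=(10.00,0)
B = A + 4.00·(cos47°, sin47°) = (2.7280, 2.9254)
|BD| = 7.8384
circle(B,4.00) ∩ circle(D,4.00): a=3.9192, h=0.8000
  candidates: C₊=(6.6626,2.2049) cross=6.271; C₋=(6.0654,0.7205) cross=-6.271
  mode + wants cross > 0 → take C=(6.6626,2.2049) (cross=6.271)
ex = (C−B)/|BC| = (0.9836,-0.1801); ey = (0.1801,0.9836)
P = B + 0.65·ex + -0.87·ey = (3.2106,1.9526)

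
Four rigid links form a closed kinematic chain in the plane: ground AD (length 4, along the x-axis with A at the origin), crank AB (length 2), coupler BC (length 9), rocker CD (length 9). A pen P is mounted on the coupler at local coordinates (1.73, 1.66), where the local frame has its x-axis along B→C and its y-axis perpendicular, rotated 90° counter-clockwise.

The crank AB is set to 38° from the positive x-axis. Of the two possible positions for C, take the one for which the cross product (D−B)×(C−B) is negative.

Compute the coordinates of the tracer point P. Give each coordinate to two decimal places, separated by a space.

2.61 -0.93

A=(0,0), D=(4.00,0)
B = A + 2.00·(cos38°, sin38°) = (1.5760, 1.2313)
|BD| = 2.7188
circle(B,9.00) ∩ circle(D,9.00): a=1.3594, h=8.8967
  candidates: C₊=(6.8173,8.5477) cross=24.188; C₋=(-1.2413,-7.3164) cross=-24.188
  mode - wants cross < 0 → take C=(-1.2413,-7.3164) (cross=-24.188)
ex = (C−B)/|BC| = (-0.3130,-0.9497); ey = (0.9497,-0.3130)
P = B + 1.73·ex + 1.66·ey = (2.6110,-0.9314)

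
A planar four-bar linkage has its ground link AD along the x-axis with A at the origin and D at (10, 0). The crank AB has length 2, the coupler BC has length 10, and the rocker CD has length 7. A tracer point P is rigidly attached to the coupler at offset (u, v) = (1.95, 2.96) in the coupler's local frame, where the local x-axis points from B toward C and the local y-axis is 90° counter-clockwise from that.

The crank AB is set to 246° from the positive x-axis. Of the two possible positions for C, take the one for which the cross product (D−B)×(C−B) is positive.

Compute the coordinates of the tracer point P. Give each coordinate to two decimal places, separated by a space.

-1.72 1.60

A=(0,0), D=(10.00,0)
B = A + 2.00·(cos246°, sin246°) = (-0.8135, -1.8271)
|BD| = 10.9667
circle(B,10.00) ∩ circle(D,7.00): a=7.8086, h=6.2471
  candidates: C₊=(5.8452,5.6336) cross=68.510; C₋=(7.9268,-6.6859) cross=-68.510
  mode + wants cross > 0 → take C=(5.8452,5.6336) (cross=68.510)
ex = (C−B)/|BC| = (0.6659,0.7461); ey = (-0.7461,0.6659)
P = B + 1.95·ex + 2.96·ey = (-1.7234,1.5987)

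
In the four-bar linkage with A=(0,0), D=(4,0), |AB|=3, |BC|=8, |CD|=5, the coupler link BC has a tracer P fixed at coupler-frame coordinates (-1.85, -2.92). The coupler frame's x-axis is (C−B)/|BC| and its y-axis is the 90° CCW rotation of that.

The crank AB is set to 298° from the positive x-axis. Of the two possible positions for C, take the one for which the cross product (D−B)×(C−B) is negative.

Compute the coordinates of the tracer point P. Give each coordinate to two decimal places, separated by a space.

A=(0,0), D=(4.00,0)
B = A + 3.00·(cos298°, sin298°) = (1.4084, -2.6488)
|BD| = 3.7058
circle(B,8.00) ∩ circle(D,5.00): a=7.1150, h=3.6575
  candidates: C₊=(3.7698,4.9947) cross=13.554; C₋=(8.9985,-0.1210) cross=-13.554
  mode - wants cross < 0 → take C=(8.9985,-0.1210) (cross=-13.554)
ex = (C−B)/|BC| = (0.9488,0.3160); ey = (-0.3160,0.9488)
P = B + -1.85·ex + -2.92·ey = (0.5759,-6.0038)

0.58 -6.00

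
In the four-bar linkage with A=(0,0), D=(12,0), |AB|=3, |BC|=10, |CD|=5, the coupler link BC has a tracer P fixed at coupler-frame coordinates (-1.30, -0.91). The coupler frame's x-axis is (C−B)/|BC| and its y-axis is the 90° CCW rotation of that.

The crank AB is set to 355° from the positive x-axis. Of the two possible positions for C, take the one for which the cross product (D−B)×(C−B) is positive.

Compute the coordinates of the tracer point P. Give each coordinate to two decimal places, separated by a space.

A=(0,0), D=(12.00,0)
B = A + 3.00·(cos355°, sin355°) = (2.9886, -0.2615)
|BD| = 9.0152
circle(B,10.00) ∩ circle(D,5.00): a=8.6672, h=4.9879
  candidates: C₊=(11.5075,4.9757) cross=44.967; C₋=(11.7968,-4.9959) cross=-44.967
  mode + wants cross > 0 → take C=(11.5075,4.9757) (cross=44.967)
ex = (C−B)/|BC| = (0.8519,0.5237); ey = (-0.5237,0.8519)
P = B + -1.30·ex + -0.91·ey = (2.3577,-1.7175)

2.36 -1.72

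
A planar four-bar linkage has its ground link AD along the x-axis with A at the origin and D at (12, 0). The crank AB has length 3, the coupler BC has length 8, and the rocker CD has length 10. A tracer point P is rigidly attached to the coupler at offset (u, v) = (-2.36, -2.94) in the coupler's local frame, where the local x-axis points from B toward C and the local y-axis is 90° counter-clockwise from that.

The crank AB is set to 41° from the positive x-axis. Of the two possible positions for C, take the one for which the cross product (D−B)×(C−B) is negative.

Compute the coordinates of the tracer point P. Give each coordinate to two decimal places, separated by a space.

-1.10 3.68

A=(0,0), D=(12.00,0)
B = A + 3.00·(cos41°, sin41°) = (2.2641, 1.9682)
|BD| = 9.9328
circle(B,8.00) ∩ circle(D,10.00): a=3.1542, h=7.3519
  candidates: C₊=(6.8126,8.5493) cross=73.025; C₋=(3.8990,-5.8630) cross=-73.025
  mode - wants cross < 0 → take C=(3.8990,-5.8630) (cross=-73.025)
ex = (C−B)/|BC| = (0.2044,-0.9789); ey = (0.9789,0.2044)
P = B + -2.36·ex + -2.94·ey = (-1.0961,3.6775)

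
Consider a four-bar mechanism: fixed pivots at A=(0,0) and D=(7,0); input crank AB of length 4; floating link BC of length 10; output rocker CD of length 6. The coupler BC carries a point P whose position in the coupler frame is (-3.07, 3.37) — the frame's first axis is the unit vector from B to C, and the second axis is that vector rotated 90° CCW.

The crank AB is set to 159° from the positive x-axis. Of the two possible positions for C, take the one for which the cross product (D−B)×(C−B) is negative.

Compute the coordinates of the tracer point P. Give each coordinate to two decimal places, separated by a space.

A=(0,0), D=(7.00,0)
B = A + 4.00·(cos159°, sin159°) = (-3.7343, 1.4335)
|BD| = 10.8296
circle(B,10.00) ∩ circle(D,6.00): a=8.3697, h=5.4725
  candidates: C₊=(5.2861,5.7500) cross=59.265; C₋=(3.8373,-5.0988) cross=-59.265
  mode - wants cross < 0 → take C=(3.8373,-5.0988) (cross=-59.265)
ex = (C−B)/|BC| = (0.7572,-0.6532); ey = (0.6532,0.7572)
P = B + -3.07·ex + 3.37·ey = (-3.8575,5.9905)

-3.86 5.99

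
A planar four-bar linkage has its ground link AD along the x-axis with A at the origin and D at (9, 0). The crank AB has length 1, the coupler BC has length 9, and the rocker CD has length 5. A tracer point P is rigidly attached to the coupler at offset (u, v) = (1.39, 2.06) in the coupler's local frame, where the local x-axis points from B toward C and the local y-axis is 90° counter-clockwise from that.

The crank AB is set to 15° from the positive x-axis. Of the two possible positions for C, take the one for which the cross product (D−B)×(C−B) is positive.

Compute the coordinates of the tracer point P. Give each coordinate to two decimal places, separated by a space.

A=(0,0), D=(9.00,0)
B = A + 1.00·(cos15°, sin15°) = (0.9659, 0.2588)
|BD| = 8.0382
circle(B,9.00) ∩ circle(D,5.00): a=7.5025, h=4.9712
  candidates: C₊=(8.6246,4.9859) cross=39.960; C₋=(8.3044,-4.9514) cross=-39.960
  mode + wants cross > 0 → take C=(8.6246,4.9859) (cross=39.960)
ex = (C−B)/|BC| = (0.8510,0.5252); ey = (-0.5252,0.8510)
P = B + 1.39·ex + 2.06·ey = (1.0668,2.7419)

1.07 2.74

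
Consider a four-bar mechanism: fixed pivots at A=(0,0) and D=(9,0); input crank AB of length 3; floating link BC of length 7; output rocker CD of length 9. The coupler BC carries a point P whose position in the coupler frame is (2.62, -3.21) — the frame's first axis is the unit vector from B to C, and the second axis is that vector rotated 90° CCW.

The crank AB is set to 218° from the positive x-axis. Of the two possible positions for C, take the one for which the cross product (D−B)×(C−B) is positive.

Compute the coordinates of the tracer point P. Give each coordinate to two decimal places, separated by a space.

A=(0,0), D=(9.00,0)
B = A + 3.00·(cos218°, sin218°) = (-2.3640, -1.8470)
|BD| = 11.5131
circle(B,7.00) ∩ circle(D,9.00): a=4.3669, h=5.4709
  candidates: C₊=(1.0686,4.2536) cross=62.987; C₋=(2.8239,-6.5465) cross=-62.987
  mode + wants cross > 0 → take C=(1.0686,4.2536) (cross=62.987)
ex = (C−B)/|BC| = (0.4904,0.8715); ey = (-0.8715,0.4904)
P = B + 2.62·ex + -3.21·ey = (1.7183,-1.1377)

1.72 -1.14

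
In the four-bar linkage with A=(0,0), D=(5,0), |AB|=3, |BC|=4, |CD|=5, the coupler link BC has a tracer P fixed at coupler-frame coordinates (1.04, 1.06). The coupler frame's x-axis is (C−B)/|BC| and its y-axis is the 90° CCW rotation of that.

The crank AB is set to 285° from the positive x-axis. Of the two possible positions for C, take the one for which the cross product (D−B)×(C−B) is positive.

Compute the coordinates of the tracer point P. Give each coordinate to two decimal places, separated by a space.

-0.44 -2.05

A=(0,0), D=(5.00,0)
B = A + 3.00·(cos285°, sin285°) = (0.7765, -2.8978)
|BD| = 5.1221
circle(B,4.00) ∩ circle(D,5.00): a=1.6825, h=3.6290
  candidates: C₊=(0.1107,1.0464) cross=18.588; C₋=(4.2169,-4.9383) cross=-18.588
  mode + wants cross > 0 → take C=(0.1107,1.0464) (cross=18.588)
ex = (C−B)/|BC| = (-0.1664,0.9861); ey = (-0.9861,-0.1664)
P = B + 1.04·ex + 1.06·ey = (-0.4418,-2.0487)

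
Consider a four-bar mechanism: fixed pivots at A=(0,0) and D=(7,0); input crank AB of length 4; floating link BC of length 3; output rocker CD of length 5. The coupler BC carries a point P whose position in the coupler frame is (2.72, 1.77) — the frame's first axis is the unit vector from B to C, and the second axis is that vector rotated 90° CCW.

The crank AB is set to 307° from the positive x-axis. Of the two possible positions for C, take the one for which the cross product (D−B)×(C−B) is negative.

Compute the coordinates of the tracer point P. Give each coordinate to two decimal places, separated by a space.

5.64 -2.91

A=(0,0), D=(7.00,0)
B = A + 4.00·(cos307°, sin307°) = (2.4073, -3.1945)
|BD| = 5.5945
circle(B,3.00) ∩ circle(D,5.00): a=1.3673, h=2.6703
  candidates: C₊=(2.0049,-0.2216) cross=14.939; C₋=(5.0545,-4.6060) cross=-14.939
  mode - wants cross < 0 → take C=(5.0545,-4.6060) (cross=-14.939)
ex = (C−B)/|BC| = (0.8824,-0.4705); ey = (0.4705,0.8824)
P = B + 2.72·ex + 1.77·ey = (5.6402,-2.9124)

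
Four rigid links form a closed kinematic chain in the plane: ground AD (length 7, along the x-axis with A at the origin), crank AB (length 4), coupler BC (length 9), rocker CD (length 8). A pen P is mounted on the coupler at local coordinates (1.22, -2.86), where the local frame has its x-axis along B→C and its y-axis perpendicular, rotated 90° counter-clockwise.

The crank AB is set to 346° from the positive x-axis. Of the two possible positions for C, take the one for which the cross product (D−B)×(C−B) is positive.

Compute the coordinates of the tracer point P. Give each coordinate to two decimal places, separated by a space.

6.92 -0.31

A=(0,0), D=(7.00,0)
B = A + 4.00·(cos346°, sin346°) = (3.8812, -0.9677)
|BD| = 3.2655
circle(B,9.00) ∩ circle(D,8.00): a=4.2357, h=7.9409
  candidates: C₊=(5.5735,7.8718) cross=25.931; C₋=(10.2799,-7.2968) cross=-25.931
  mode + wants cross > 0 → take C=(5.5735,7.8718) (cross=25.931)
ex = (C−B)/|BC| = (0.1880,0.9822); ey = (-0.9822,0.1880)
P = B + 1.22·ex + -2.86·ey = (6.9196,-0.3072)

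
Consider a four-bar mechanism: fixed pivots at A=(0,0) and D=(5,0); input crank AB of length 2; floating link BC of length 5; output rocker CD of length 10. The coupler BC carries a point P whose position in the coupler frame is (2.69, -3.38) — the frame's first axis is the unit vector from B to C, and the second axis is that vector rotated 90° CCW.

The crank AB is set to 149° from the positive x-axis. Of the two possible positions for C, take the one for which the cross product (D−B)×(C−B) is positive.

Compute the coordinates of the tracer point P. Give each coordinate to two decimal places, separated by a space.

A=(0,0), D=(5.00,0)
B = A + 2.00·(cos149°, sin149°) = (-1.7143, 1.0301)
|BD| = 6.7929
circle(B,5.00) ∩ circle(D,10.00): a=-2.1240, h=4.5264
  candidates: C₊=(-3.1274,5.8262) cross=30.747; C₋=(-4.5002,-3.1219) cross=-30.747
  mode + wants cross > 0 → take C=(-3.1274,5.8262) (cross=30.747)
ex = (C−B)/|BC| = (-0.2826,0.9592); ey = (-0.9592,-0.2826)
P = B + 2.69·ex + -3.38·ey = (0.7676,4.5657)

0.77 4.57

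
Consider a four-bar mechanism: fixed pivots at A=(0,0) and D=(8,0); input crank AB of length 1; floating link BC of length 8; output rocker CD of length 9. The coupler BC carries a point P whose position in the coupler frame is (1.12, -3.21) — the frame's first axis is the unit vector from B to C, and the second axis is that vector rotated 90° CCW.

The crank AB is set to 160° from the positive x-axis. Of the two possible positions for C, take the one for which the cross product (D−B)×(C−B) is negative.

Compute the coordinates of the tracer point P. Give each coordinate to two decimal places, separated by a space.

-3.42 -1.98

A=(0,0), D=(8.00,0)
B = A + 1.00·(cos160°, sin160°) = (-0.9397, 0.3420)
|BD| = 8.9462
circle(B,8.00) ∩ circle(D,9.00): a=3.5230, h=7.1825
  candidates: C₊=(2.8553,7.3846) cross=64.256; C₋=(2.3061,-6.9699) cross=-64.256
  mode - wants cross < 0 → take C=(2.3061,-6.9699) (cross=-64.256)
ex = (C−B)/|BC| = (0.4057,-0.9140); ey = (0.9140,0.4057)
P = B + 1.12·ex + -3.21·ey = (-3.4192,-1.9840)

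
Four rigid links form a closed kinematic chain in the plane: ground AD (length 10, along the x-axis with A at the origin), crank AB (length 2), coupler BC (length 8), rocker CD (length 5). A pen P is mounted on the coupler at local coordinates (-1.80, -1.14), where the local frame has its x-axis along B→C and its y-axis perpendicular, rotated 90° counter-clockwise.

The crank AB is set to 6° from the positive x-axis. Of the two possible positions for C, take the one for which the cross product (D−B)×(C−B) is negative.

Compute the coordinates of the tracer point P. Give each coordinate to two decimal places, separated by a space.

-0.13 0.41

A=(0,0), D=(10.00,0)
B = A + 2.00·(cos6°, sin6°) = (1.9890, 0.2091)
|BD| = 8.0137
circle(B,8.00) ∩ circle(D,5.00): a=6.4402, h=4.7460
  candidates: C₊=(8.5508,4.7854) cross=38.033; C₋=(8.3032,-4.7033) cross=-38.033
  mode - wants cross < 0 → take C=(8.3032,-4.7033) (cross=-38.033)
ex = (C−B)/|BC| = (0.7893,-0.6140); ey = (0.6140,0.7893)
P = B + -1.80·ex + -1.14·ey = (-0.1317,0.4146)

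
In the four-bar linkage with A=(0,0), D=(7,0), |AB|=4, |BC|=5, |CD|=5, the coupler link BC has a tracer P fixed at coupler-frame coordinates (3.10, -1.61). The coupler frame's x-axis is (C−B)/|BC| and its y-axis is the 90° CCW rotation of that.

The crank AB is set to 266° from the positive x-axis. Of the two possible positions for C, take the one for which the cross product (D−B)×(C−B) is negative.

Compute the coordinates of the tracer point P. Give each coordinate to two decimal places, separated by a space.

A=(0,0), D=(7.00,0)
B = A + 4.00·(cos266°, sin266°) = (-0.2790, -3.9903)
|BD| = 8.3010
circle(B,5.00) ∩ circle(D,5.00): a=4.1505, h=2.7881
  candidates: C₊=(2.0203,0.4497) cross=23.144; C₋=(4.7007,-4.4400) cross=-23.144
  mode - wants cross < 0 → take C=(4.7007,-4.4400) (cross=-23.144)
ex = (C−B)/|BC| = (0.9959,-0.0899); ey = (0.0899,0.9959)
P = B + 3.10·ex + -1.61·ey = (2.6636,-5.8725)

2.66 -5.87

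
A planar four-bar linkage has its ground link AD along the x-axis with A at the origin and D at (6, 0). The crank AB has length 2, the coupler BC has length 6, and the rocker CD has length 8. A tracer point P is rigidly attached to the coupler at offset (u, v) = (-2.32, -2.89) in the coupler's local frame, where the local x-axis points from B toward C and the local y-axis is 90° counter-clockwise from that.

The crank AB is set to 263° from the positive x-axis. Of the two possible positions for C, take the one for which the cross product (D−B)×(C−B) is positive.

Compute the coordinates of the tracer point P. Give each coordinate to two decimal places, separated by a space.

A=(0,0), D=(6.00,0)
B = A + 2.00·(cos263°, sin263°) = (-0.2437, -1.9851)
|BD| = 6.5517
circle(B,6.00) ∩ circle(D,8.00): a=1.1390, h=5.8909
  candidates: C₊=(-0.9431,3.9740) cross=38.595; C₋=(2.6266,-7.2540) cross=-38.595
  mode + wants cross > 0 → take C=(-0.9431,3.9740) (cross=38.595)
ex = (C−B)/|BC| = (-0.1166,0.9932); ey = (-0.9932,-0.1166)
P = B + -2.32·ex + -2.89·ey = (2.8970,-3.9524)

2.90 -3.95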